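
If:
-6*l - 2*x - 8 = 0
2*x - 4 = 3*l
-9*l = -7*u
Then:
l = -4/3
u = -12/7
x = 0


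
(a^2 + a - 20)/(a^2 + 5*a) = (a - 4)/a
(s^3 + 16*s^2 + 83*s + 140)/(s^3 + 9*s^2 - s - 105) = (s + 4)/(s - 3)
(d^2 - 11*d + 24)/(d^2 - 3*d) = (d - 8)/d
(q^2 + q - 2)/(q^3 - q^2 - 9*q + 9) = (q + 2)/(q^2 - 9)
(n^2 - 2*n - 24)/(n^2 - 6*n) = (n + 4)/n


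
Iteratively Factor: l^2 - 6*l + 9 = (l - 3)*(l - 3)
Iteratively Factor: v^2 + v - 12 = (v + 4)*(v - 3)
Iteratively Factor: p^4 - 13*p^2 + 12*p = (p + 4)*(p^3 - 4*p^2 + 3*p) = (p - 3)*(p + 4)*(p^2 - p) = p*(p - 3)*(p + 4)*(p - 1)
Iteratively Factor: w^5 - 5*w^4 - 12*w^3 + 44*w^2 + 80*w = (w - 5)*(w^4 - 12*w^2 - 16*w) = (w - 5)*(w + 2)*(w^3 - 2*w^2 - 8*w) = w*(w - 5)*(w + 2)*(w^2 - 2*w - 8) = w*(w - 5)*(w - 4)*(w + 2)*(w + 2)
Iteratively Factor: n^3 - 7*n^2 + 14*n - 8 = (n - 2)*(n^2 - 5*n + 4) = (n - 4)*(n - 2)*(n - 1)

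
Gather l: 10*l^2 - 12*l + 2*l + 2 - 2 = 10*l^2 - 10*l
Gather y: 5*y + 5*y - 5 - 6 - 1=10*y - 12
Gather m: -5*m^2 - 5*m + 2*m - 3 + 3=-5*m^2 - 3*m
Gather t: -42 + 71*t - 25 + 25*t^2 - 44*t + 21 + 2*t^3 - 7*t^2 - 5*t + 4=2*t^3 + 18*t^2 + 22*t - 42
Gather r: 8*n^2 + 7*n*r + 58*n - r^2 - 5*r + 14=8*n^2 + 58*n - r^2 + r*(7*n - 5) + 14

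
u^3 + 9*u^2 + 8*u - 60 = (u - 2)*(u + 5)*(u + 6)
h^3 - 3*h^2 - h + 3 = (h - 3)*(h - 1)*(h + 1)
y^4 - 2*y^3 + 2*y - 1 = (y - 1)^3*(y + 1)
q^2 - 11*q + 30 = (q - 6)*(q - 5)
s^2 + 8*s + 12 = (s + 2)*(s + 6)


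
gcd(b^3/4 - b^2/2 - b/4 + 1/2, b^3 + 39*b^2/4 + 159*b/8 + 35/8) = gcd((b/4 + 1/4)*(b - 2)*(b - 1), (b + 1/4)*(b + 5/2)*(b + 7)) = 1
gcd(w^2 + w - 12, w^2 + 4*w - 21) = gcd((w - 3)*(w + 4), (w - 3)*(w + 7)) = w - 3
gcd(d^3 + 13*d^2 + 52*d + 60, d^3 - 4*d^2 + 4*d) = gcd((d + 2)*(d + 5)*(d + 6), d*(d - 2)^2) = 1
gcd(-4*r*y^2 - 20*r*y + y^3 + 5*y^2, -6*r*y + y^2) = y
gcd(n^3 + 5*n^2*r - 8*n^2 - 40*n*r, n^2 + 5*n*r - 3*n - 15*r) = n + 5*r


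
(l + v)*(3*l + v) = 3*l^2 + 4*l*v + v^2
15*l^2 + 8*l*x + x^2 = (3*l + x)*(5*l + x)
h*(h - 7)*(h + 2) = h^3 - 5*h^2 - 14*h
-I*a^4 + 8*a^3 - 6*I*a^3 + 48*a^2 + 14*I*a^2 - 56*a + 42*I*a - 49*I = (a + 7)*(a + I)*(a + 7*I)*(-I*a + I)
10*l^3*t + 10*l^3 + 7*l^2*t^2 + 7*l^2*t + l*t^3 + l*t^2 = (2*l + t)*(5*l + t)*(l*t + l)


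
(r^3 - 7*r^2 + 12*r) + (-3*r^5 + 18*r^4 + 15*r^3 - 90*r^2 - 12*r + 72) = -3*r^5 + 18*r^4 + 16*r^3 - 97*r^2 + 72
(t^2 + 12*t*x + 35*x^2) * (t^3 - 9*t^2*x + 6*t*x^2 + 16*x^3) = t^5 + 3*t^4*x - 67*t^3*x^2 - 227*t^2*x^3 + 402*t*x^4 + 560*x^5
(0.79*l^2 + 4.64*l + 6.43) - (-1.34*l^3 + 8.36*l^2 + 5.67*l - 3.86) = 1.34*l^3 - 7.57*l^2 - 1.03*l + 10.29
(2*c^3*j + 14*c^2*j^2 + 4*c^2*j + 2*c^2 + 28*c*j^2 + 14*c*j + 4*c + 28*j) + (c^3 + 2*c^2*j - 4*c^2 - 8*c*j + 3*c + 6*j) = 2*c^3*j + c^3 + 14*c^2*j^2 + 6*c^2*j - 2*c^2 + 28*c*j^2 + 6*c*j + 7*c + 34*j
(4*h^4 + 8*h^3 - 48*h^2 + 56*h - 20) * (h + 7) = 4*h^5 + 36*h^4 + 8*h^3 - 280*h^2 + 372*h - 140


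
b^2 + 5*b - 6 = (b - 1)*(b + 6)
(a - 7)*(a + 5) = a^2 - 2*a - 35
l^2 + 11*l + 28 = (l + 4)*(l + 7)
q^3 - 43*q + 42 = (q - 6)*(q - 1)*(q + 7)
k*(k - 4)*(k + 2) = k^3 - 2*k^2 - 8*k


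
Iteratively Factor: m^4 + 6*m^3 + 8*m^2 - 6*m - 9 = (m - 1)*(m^3 + 7*m^2 + 15*m + 9) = (m - 1)*(m + 1)*(m^2 + 6*m + 9) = (m - 1)*(m + 1)*(m + 3)*(m + 3)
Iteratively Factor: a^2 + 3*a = (a + 3)*(a)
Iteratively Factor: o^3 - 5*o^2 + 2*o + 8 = (o - 4)*(o^2 - o - 2) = (o - 4)*(o + 1)*(o - 2)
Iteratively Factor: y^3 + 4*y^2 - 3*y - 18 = (y - 2)*(y^2 + 6*y + 9) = (y - 2)*(y + 3)*(y + 3)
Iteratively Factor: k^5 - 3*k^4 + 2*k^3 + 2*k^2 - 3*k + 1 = (k - 1)*(k^4 - 2*k^3 + 2*k - 1) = (k - 1)^2*(k^3 - k^2 - k + 1) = (k - 1)^3*(k^2 - 1) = (k - 1)^4*(k + 1)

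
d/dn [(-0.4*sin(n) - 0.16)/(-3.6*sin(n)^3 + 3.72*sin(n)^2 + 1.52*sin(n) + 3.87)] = (-2.88*sin(n)^3 - 0.24*sin(n)^2 + 1.1904*sin(n) - 1.3048)*cos(n)/(12.96*sin(n)^6 - 26.784*sin(n)^5 + 2.8944*sin(n)^4 - 16.5552*sin(n)^3 + 31.1032*sin(n)^2 + 11.7648*sin(n) + 14.9769)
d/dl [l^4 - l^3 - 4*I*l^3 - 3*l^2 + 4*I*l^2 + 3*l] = 4*l^3 + l^2*(-3 - 12*I) + l*(-6 + 8*I) + 3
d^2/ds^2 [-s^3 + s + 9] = -6*s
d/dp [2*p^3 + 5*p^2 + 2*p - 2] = 6*p^2 + 10*p + 2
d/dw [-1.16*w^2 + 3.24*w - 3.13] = 3.24 - 2.32*w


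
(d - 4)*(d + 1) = d^2 - 3*d - 4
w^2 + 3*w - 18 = (w - 3)*(w + 6)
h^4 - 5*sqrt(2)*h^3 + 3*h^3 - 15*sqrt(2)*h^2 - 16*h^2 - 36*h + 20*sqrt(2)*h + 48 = (h - 1)*(h + 4)*(h - 6*sqrt(2))*(h + sqrt(2))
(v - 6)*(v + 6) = v^2 - 36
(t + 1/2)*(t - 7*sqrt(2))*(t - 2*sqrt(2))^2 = t^4 - 11*sqrt(2)*t^3 + t^3/2 - 11*sqrt(2)*t^2/2 + 64*t^2 - 56*sqrt(2)*t + 32*t - 28*sqrt(2)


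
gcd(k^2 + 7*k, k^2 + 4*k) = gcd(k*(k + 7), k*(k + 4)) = k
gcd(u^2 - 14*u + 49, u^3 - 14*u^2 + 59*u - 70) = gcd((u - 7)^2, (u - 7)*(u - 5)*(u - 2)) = u - 7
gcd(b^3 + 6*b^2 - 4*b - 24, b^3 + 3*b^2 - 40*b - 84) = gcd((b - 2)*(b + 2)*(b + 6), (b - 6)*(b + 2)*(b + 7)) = b + 2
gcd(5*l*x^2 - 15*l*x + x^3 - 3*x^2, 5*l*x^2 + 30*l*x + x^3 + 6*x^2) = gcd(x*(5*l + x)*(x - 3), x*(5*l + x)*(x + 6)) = 5*l*x + x^2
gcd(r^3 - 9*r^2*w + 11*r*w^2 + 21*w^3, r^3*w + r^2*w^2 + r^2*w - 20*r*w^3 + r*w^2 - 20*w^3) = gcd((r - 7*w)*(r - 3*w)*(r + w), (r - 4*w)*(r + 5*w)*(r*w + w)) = 1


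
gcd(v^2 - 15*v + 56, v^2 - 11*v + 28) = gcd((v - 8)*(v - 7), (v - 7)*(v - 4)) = v - 7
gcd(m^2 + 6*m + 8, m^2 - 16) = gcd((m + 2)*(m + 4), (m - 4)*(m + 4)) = m + 4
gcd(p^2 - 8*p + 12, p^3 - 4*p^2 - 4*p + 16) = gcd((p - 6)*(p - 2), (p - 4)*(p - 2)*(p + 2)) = p - 2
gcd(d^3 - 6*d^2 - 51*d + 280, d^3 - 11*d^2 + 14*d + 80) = d^2 - 13*d + 40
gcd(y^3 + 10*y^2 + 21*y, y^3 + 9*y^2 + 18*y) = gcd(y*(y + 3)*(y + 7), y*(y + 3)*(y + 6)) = y^2 + 3*y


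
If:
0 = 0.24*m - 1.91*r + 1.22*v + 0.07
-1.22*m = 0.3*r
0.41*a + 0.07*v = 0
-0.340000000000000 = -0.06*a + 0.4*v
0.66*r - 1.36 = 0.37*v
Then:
No Solution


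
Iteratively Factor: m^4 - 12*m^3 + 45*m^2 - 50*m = (m - 5)*(m^3 - 7*m^2 + 10*m) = (m - 5)^2*(m^2 - 2*m) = (m - 5)^2*(m - 2)*(m)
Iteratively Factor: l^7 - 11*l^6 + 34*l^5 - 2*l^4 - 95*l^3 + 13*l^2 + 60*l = (l)*(l^6 - 11*l^5 + 34*l^4 - 2*l^3 - 95*l^2 + 13*l + 60) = l*(l - 3)*(l^5 - 8*l^4 + 10*l^3 + 28*l^2 - 11*l - 20) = l*(l - 3)*(l + 1)*(l^4 - 9*l^3 + 19*l^2 + 9*l - 20) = l*(l - 3)*(l - 1)*(l + 1)*(l^3 - 8*l^2 + 11*l + 20) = l*(l - 4)*(l - 3)*(l - 1)*(l + 1)*(l^2 - 4*l - 5) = l*(l - 4)*(l - 3)*(l - 1)*(l + 1)^2*(l - 5)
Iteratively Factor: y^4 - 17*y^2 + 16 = (y - 1)*(y^3 + y^2 - 16*y - 16) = (y - 1)*(y + 1)*(y^2 - 16) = (y - 4)*(y - 1)*(y + 1)*(y + 4)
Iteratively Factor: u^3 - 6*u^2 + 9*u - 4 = (u - 1)*(u^2 - 5*u + 4) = (u - 1)^2*(u - 4)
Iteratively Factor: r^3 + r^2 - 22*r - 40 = (r + 4)*(r^2 - 3*r - 10) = (r - 5)*(r + 4)*(r + 2)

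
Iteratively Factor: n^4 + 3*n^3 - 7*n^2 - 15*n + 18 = (n - 1)*(n^3 + 4*n^2 - 3*n - 18) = (n - 2)*(n - 1)*(n^2 + 6*n + 9) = (n - 2)*(n - 1)*(n + 3)*(n + 3)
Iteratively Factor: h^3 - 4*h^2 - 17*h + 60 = (h - 5)*(h^2 + h - 12) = (h - 5)*(h + 4)*(h - 3)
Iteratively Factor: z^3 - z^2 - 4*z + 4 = (z - 2)*(z^2 + z - 2) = (z - 2)*(z - 1)*(z + 2)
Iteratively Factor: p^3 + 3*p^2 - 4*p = (p + 4)*(p^2 - p) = (p - 1)*(p + 4)*(p)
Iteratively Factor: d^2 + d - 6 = (d - 2)*(d + 3)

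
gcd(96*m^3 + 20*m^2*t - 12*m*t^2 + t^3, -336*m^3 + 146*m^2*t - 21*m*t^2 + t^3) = 48*m^2 - 14*m*t + t^2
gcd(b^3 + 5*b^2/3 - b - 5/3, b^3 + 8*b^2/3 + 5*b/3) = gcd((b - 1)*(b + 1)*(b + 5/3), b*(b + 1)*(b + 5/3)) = b^2 + 8*b/3 + 5/3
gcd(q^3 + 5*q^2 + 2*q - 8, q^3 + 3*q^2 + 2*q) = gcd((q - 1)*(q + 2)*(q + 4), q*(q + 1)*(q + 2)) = q + 2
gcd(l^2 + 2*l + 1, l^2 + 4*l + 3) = l + 1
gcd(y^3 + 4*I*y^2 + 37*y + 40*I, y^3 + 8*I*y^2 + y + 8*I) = y^2 + 9*I*y - 8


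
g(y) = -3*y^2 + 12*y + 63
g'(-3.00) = 30.00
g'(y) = 12 - 6*y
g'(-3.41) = 32.46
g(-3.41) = -12.80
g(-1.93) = 28.67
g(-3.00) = 0.00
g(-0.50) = 56.25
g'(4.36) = -14.16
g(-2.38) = 17.45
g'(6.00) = -24.00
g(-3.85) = -27.67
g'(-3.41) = 32.46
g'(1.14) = 5.16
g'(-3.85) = 35.10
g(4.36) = 58.29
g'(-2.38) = 26.28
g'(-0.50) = 15.00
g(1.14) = 72.78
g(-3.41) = -12.80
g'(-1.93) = 23.58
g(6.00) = 27.00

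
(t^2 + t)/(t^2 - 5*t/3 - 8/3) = 3*t/(3*t - 8)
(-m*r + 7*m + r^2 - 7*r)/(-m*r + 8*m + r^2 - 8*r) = (r - 7)/(r - 8)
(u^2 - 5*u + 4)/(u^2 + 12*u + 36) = (u^2 - 5*u + 4)/(u^2 + 12*u + 36)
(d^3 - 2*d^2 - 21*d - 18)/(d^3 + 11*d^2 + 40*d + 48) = (d^2 - 5*d - 6)/(d^2 + 8*d + 16)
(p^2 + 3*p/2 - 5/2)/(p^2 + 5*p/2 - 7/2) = (2*p + 5)/(2*p + 7)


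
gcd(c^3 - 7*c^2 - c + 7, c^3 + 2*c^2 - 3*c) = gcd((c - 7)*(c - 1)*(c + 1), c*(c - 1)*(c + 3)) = c - 1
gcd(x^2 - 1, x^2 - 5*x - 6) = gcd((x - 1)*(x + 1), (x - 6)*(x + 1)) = x + 1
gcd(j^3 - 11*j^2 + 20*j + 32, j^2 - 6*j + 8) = j - 4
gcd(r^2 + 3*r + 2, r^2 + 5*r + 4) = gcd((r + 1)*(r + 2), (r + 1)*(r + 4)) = r + 1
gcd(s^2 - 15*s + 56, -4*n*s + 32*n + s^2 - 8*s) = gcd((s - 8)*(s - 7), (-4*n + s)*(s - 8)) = s - 8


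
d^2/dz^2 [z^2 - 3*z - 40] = 2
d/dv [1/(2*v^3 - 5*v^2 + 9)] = 2*v*(5 - 3*v)/(2*v^3 - 5*v^2 + 9)^2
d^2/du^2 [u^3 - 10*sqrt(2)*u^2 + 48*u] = 6*u - 20*sqrt(2)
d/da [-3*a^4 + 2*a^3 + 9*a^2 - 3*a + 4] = -12*a^3 + 6*a^2 + 18*a - 3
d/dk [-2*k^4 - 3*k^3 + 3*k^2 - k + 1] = -8*k^3 - 9*k^2 + 6*k - 1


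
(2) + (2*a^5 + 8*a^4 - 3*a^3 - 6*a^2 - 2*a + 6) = 2*a^5 + 8*a^4 - 3*a^3 - 6*a^2 - 2*a + 8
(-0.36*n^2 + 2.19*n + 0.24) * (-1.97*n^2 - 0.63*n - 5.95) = 0.7092*n^4 - 4.0875*n^3 + 0.2895*n^2 - 13.1817*n - 1.428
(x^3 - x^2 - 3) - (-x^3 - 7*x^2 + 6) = 2*x^3 + 6*x^2 - 9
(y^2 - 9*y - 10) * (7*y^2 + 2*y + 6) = 7*y^4 - 61*y^3 - 82*y^2 - 74*y - 60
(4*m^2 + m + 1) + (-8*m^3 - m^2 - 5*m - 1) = -8*m^3 + 3*m^2 - 4*m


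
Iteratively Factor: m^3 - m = (m - 1)*(m^2 + m) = (m - 1)*(m + 1)*(m)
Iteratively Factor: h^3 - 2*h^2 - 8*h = (h - 4)*(h^2 + 2*h) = (h - 4)*(h + 2)*(h)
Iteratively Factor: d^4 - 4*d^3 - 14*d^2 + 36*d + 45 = (d - 5)*(d^3 + d^2 - 9*d - 9) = (d - 5)*(d + 3)*(d^2 - 2*d - 3) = (d - 5)*(d + 1)*(d + 3)*(d - 3)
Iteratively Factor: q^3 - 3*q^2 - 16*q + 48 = (q - 4)*(q^2 + q - 12) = (q - 4)*(q + 4)*(q - 3)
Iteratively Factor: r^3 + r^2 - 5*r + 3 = (r + 3)*(r^2 - 2*r + 1) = (r - 1)*(r + 3)*(r - 1)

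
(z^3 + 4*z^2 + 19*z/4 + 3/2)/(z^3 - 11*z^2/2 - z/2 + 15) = (z^2 + 5*z/2 + 1)/(z^2 - 7*z + 10)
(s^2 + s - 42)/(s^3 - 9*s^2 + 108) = (s + 7)/(s^2 - 3*s - 18)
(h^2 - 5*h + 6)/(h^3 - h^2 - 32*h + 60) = (h - 3)/(h^2 + h - 30)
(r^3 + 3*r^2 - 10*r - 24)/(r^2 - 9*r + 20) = (r^3 + 3*r^2 - 10*r - 24)/(r^2 - 9*r + 20)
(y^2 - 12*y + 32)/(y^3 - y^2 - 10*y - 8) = (y - 8)/(y^2 + 3*y + 2)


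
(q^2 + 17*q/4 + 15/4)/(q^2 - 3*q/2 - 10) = (4*q^2 + 17*q + 15)/(2*(2*q^2 - 3*q - 20))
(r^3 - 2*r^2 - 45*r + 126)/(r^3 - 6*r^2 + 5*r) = (r^3 - 2*r^2 - 45*r + 126)/(r*(r^2 - 6*r + 5))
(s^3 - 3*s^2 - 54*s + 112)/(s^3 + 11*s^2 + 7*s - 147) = (s^2 - 10*s + 16)/(s^2 + 4*s - 21)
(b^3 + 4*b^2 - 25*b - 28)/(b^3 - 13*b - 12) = (b + 7)/(b + 3)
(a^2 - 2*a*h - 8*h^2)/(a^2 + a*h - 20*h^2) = (a + 2*h)/(a + 5*h)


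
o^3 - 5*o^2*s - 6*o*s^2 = o*(o - 6*s)*(o + s)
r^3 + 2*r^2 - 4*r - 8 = (r - 2)*(r + 2)^2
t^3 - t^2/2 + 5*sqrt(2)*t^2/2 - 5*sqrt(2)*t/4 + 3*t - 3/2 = (t - 1/2)*(t + sqrt(2))*(t + 3*sqrt(2)/2)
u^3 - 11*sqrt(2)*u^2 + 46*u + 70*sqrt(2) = (u - 7*sqrt(2))*(u - 5*sqrt(2))*(u + sqrt(2))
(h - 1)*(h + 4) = h^2 + 3*h - 4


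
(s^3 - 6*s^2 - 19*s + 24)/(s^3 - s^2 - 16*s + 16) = (s^2 - 5*s - 24)/(s^2 - 16)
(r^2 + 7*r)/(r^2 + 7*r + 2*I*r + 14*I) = r/(r + 2*I)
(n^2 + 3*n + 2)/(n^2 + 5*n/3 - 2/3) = 3*(n + 1)/(3*n - 1)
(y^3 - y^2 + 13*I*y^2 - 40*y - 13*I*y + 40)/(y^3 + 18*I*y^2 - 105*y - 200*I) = (y - 1)/(y + 5*I)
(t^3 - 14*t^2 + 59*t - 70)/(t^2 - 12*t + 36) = (t^3 - 14*t^2 + 59*t - 70)/(t^2 - 12*t + 36)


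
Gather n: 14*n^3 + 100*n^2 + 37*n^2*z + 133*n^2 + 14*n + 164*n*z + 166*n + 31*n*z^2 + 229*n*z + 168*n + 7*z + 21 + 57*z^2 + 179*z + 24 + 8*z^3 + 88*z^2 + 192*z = 14*n^3 + n^2*(37*z + 233) + n*(31*z^2 + 393*z + 348) + 8*z^3 + 145*z^2 + 378*z + 45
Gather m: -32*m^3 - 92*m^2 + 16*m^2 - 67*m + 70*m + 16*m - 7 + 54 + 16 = -32*m^3 - 76*m^2 + 19*m + 63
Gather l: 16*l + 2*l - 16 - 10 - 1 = 18*l - 27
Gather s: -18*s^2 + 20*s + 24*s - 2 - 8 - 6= -18*s^2 + 44*s - 16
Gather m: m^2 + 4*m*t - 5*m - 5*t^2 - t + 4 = m^2 + m*(4*t - 5) - 5*t^2 - t + 4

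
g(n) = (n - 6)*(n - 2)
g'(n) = 2*n - 8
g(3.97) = -4.00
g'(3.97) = -0.06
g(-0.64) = 17.53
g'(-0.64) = -9.28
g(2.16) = -0.61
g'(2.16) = -3.68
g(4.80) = -3.36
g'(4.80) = 1.60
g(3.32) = -3.54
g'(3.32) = -1.36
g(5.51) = -1.72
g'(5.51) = 3.02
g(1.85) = 0.62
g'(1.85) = -4.30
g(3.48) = -3.73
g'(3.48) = -1.04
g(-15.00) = 357.00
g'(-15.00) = -38.00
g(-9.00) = 165.00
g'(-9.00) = -26.00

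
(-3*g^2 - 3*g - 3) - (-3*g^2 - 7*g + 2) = 4*g - 5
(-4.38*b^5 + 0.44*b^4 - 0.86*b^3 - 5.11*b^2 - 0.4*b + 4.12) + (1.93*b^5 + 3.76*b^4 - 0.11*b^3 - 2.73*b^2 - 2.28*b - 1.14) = -2.45*b^5 + 4.2*b^4 - 0.97*b^3 - 7.84*b^2 - 2.68*b + 2.98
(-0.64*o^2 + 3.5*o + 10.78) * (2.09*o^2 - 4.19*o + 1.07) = -1.3376*o^4 + 9.9966*o^3 + 7.1804*o^2 - 41.4232*o + 11.5346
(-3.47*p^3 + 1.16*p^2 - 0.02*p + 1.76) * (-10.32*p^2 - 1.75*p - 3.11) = 35.8104*p^5 - 5.8987*p^4 + 8.9681*p^3 - 21.7358*p^2 - 3.0178*p - 5.4736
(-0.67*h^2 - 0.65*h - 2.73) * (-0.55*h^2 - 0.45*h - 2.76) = 0.3685*h^4 + 0.659*h^3 + 3.6432*h^2 + 3.0225*h + 7.5348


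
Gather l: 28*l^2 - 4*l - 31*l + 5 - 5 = 28*l^2 - 35*l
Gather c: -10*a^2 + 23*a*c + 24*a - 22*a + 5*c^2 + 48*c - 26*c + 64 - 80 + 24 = -10*a^2 + 2*a + 5*c^2 + c*(23*a + 22) + 8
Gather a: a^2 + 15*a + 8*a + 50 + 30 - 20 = a^2 + 23*a + 60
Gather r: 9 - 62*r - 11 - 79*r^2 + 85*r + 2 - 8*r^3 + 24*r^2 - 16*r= -8*r^3 - 55*r^2 + 7*r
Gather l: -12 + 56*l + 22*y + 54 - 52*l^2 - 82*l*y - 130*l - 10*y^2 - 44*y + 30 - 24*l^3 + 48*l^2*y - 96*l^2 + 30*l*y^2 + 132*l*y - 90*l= -24*l^3 + l^2*(48*y - 148) + l*(30*y^2 + 50*y - 164) - 10*y^2 - 22*y + 72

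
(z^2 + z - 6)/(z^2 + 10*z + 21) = (z - 2)/(z + 7)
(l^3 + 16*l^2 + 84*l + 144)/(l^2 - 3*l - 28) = (l^2 + 12*l + 36)/(l - 7)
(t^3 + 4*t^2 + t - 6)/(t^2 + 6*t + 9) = (t^2 + t - 2)/(t + 3)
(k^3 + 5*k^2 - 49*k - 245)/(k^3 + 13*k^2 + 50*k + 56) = (k^2 - 2*k - 35)/(k^2 + 6*k + 8)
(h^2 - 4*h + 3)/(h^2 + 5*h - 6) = (h - 3)/(h + 6)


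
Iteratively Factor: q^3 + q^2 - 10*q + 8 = (q - 1)*(q^2 + 2*q - 8) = (q - 2)*(q - 1)*(q + 4)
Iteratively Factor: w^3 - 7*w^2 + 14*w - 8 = (w - 2)*(w^2 - 5*w + 4) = (w - 2)*(w - 1)*(w - 4)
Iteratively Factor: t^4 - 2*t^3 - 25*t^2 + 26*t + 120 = (t - 3)*(t^3 + t^2 - 22*t - 40) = (t - 3)*(t + 2)*(t^2 - t - 20) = (t - 5)*(t - 3)*(t + 2)*(t + 4)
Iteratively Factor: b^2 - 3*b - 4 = (b + 1)*(b - 4)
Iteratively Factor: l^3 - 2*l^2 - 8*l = (l - 4)*(l^2 + 2*l) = l*(l - 4)*(l + 2)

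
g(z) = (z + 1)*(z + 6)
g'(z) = 2*z + 7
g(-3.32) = -6.22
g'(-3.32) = 0.36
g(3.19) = 38.51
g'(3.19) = 13.38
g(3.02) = 36.26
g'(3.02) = 13.04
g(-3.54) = -6.25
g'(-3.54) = -0.08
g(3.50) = 42.75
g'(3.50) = 14.00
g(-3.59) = -6.24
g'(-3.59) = -0.18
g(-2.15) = -4.43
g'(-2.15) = 2.70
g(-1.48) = -2.17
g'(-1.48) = 4.04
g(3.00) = 36.00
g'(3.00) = 13.00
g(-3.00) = -6.00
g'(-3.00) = 1.00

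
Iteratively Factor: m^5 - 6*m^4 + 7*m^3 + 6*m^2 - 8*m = (m + 1)*(m^4 - 7*m^3 + 14*m^2 - 8*m) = m*(m + 1)*(m^3 - 7*m^2 + 14*m - 8) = m*(m - 2)*(m + 1)*(m^2 - 5*m + 4) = m*(m - 2)*(m - 1)*(m + 1)*(m - 4)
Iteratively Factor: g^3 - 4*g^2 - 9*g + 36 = (g - 4)*(g^2 - 9) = (g - 4)*(g + 3)*(g - 3)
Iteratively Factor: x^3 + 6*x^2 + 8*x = (x + 2)*(x^2 + 4*x) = x*(x + 2)*(x + 4)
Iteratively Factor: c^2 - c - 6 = (c + 2)*(c - 3)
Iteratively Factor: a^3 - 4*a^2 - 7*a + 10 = (a - 1)*(a^2 - 3*a - 10) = (a - 5)*(a - 1)*(a + 2)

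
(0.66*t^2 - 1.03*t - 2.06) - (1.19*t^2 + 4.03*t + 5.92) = -0.53*t^2 - 5.06*t - 7.98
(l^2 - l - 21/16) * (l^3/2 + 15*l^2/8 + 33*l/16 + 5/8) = l^5/2 + 11*l^4/8 - 15*l^3/32 - 499*l^2/128 - 853*l/256 - 105/128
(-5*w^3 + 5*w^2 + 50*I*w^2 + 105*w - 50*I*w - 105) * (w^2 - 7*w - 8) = -5*w^5 + 40*w^4 + 50*I*w^4 + 110*w^3 - 400*I*w^3 - 880*w^2 - 50*I*w^2 - 105*w + 400*I*w + 840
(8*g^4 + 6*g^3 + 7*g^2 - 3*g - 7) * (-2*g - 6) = -16*g^5 - 60*g^4 - 50*g^3 - 36*g^2 + 32*g + 42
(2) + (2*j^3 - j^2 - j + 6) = 2*j^3 - j^2 - j + 8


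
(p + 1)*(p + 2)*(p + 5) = p^3 + 8*p^2 + 17*p + 10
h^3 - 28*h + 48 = (h - 4)*(h - 2)*(h + 6)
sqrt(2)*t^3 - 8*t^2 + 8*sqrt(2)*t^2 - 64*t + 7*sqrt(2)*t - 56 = (t + 7)*(t - 4*sqrt(2))*(sqrt(2)*t + sqrt(2))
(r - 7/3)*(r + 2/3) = r^2 - 5*r/3 - 14/9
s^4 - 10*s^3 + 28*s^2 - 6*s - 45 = (s - 5)*(s - 3)^2*(s + 1)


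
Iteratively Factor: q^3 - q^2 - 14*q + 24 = (q + 4)*(q^2 - 5*q + 6) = (q - 3)*(q + 4)*(q - 2)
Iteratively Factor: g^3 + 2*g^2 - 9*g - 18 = (g + 3)*(g^2 - g - 6) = (g - 3)*(g + 3)*(g + 2)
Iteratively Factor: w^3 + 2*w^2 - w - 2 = (w + 1)*(w^2 + w - 2) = (w + 1)*(w + 2)*(w - 1)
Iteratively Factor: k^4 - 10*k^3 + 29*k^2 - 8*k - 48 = (k - 4)*(k^3 - 6*k^2 + 5*k + 12) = (k - 4)*(k + 1)*(k^2 - 7*k + 12) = (k - 4)^2*(k + 1)*(k - 3)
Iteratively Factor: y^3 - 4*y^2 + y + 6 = (y - 3)*(y^2 - y - 2) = (y - 3)*(y + 1)*(y - 2)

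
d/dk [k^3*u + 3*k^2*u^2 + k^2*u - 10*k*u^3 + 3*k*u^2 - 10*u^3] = u*(3*k^2 + 6*k*u + 2*k - 10*u^2 + 3*u)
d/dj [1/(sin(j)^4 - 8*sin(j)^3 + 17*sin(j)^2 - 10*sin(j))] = 2*(-2*sin(j)^3 + 12*sin(j)^2 - 17*sin(j) + 5)*cos(j)/((sin(j)^3 - 8*sin(j)^2 + 17*sin(j) - 10)^2*sin(j)^2)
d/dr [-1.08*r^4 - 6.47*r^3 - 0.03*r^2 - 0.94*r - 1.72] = -4.32*r^3 - 19.41*r^2 - 0.06*r - 0.94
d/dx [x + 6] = 1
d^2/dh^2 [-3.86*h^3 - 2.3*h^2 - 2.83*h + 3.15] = -23.16*h - 4.6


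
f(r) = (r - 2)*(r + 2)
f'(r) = 2*r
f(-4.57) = 16.88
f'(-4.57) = -9.14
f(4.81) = 19.14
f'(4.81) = 9.62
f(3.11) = 5.67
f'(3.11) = 6.22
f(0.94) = -3.12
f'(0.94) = 1.88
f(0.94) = -3.12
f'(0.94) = 1.88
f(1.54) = -1.63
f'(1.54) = 3.08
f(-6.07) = 32.84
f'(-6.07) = -12.14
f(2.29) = 1.24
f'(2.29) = 4.58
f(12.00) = 140.00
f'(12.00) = 24.00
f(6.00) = 32.00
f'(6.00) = 12.00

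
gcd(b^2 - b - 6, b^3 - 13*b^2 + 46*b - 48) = b - 3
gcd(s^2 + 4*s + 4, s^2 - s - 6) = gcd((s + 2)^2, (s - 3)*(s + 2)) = s + 2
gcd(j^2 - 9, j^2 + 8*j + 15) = j + 3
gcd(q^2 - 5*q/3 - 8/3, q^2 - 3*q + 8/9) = q - 8/3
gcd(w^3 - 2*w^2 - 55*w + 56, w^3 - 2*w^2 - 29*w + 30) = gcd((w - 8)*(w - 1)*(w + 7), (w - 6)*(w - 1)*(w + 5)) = w - 1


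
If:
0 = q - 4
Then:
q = 4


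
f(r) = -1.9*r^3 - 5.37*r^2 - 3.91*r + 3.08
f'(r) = -5.7*r^2 - 10.74*r - 3.91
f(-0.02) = 3.16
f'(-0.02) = -3.70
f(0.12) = 2.53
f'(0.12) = -5.28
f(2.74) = -87.03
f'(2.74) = -76.13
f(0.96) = -7.30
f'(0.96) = -19.47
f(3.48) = -155.63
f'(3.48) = -110.31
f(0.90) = -6.17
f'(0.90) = -18.19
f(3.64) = -173.94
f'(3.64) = -118.53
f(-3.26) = 24.58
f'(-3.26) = -29.47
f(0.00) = 3.08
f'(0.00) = -3.91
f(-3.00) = 17.78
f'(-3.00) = -22.99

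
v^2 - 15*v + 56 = (v - 8)*(v - 7)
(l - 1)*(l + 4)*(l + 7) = l^3 + 10*l^2 + 17*l - 28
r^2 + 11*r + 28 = (r + 4)*(r + 7)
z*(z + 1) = z^2 + z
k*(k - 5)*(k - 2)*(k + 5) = k^4 - 2*k^3 - 25*k^2 + 50*k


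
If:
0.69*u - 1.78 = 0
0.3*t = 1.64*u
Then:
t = 14.10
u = 2.58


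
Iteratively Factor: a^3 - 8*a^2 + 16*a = (a - 4)*(a^2 - 4*a) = a*(a - 4)*(a - 4)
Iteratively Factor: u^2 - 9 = (u + 3)*(u - 3)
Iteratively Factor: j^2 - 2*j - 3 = (j + 1)*(j - 3)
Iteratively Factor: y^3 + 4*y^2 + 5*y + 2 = (y + 1)*(y^2 + 3*y + 2) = (y + 1)*(y + 2)*(y + 1)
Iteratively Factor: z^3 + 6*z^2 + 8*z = (z)*(z^2 + 6*z + 8) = z*(z + 2)*(z + 4)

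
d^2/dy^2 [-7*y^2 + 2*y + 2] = -14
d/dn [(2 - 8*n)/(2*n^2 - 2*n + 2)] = (-4*n^2 + 4*n + (2*n - 1)*(4*n - 1) - 4)/(n^2 - n + 1)^2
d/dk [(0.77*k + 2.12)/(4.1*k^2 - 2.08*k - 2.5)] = (-3.157*k^2 - 17.384*k + 2.4846)/(16.81*k^4 - 17.056*k^3 - 16.1736*k^2 + 10.4*k + 6.25)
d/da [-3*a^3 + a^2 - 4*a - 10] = -9*a^2 + 2*a - 4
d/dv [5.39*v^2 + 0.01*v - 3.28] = 10.78*v + 0.01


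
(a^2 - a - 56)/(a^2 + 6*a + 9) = (a^2 - a - 56)/(a^2 + 6*a + 9)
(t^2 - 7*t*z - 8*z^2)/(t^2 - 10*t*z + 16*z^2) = (-t - z)/(-t + 2*z)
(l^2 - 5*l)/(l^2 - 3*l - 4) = l*(5 - l)/(-l^2 + 3*l + 4)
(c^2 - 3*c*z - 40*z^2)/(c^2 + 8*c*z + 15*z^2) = (c - 8*z)/(c + 3*z)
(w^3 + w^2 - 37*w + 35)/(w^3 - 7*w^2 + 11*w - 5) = (w + 7)/(w - 1)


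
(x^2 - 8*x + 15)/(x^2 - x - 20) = (x - 3)/(x + 4)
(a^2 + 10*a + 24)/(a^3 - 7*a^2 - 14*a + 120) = (a + 6)/(a^2 - 11*a + 30)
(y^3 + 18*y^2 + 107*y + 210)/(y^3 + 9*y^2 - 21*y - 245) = (y^2 + 11*y + 30)/(y^2 + 2*y - 35)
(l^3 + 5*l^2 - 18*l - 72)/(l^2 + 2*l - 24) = l + 3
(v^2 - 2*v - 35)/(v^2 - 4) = (v^2 - 2*v - 35)/(v^2 - 4)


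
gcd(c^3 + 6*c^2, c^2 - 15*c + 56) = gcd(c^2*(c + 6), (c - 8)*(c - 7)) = 1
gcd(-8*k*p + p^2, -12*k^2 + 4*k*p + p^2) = 1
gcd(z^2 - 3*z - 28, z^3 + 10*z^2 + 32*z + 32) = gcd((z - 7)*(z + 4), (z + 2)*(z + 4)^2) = z + 4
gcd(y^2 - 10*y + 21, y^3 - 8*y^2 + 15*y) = y - 3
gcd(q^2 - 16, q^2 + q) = 1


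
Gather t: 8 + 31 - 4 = 35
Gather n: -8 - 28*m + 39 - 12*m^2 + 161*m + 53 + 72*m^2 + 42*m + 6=60*m^2 + 175*m + 90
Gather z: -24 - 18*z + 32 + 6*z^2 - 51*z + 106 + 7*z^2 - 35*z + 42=13*z^2 - 104*z + 156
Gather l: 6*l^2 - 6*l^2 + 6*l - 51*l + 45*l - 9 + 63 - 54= 0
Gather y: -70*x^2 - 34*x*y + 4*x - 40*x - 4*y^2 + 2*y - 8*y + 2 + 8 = -70*x^2 - 36*x - 4*y^2 + y*(-34*x - 6) + 10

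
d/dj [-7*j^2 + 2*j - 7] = 2 - 14*j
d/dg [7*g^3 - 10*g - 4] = 21*g^2 - 10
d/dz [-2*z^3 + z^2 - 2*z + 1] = -6*z^2 + 2*z - 2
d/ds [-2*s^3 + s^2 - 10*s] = -6*s^2 + 2*s - 10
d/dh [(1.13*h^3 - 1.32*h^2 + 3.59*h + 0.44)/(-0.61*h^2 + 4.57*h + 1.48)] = (-0.6893*h^4 + 10.3282*h^3 + 1.1747*h^2 - 3.3704*h + 3.3024)/(0.3721*h^4 - 5.5754*h^3 + 19.0793*h^2 + 13.5272*h + 2.1904)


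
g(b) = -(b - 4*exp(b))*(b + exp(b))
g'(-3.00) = 5.72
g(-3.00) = -9.44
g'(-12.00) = 24.00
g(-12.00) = -144.00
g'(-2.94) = 5.59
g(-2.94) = -9.10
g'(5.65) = 652233.42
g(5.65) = 328073.37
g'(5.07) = 205580.16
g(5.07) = 103741.20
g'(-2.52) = 4.72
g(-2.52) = -6.93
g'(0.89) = 59.47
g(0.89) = 29.43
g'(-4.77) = 9.44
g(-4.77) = -22.87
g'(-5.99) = 11.94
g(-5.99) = -35.93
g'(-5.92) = 11.80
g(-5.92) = -35.09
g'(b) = -(1 - 4*exp(b))*(b + exp(b)) - (b - 4*exp(b))*(exp(b) + 1) = 3*b*exp(b) - 2*b + 8*exp(2*b) + 3*exp(b)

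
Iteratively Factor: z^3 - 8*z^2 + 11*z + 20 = (z + 1)*(z^2 - 9*z + 20) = (z - 4)*(z + 1)*(z - 5)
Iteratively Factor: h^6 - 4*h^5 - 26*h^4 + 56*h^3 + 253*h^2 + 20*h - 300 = (h - 5)*(h^5 + h^4 - 21*h^3 - 49*h^2 + 8*h + 60) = (h - 5)^2*(h^4 + 6*h^3 + 9*h^2 - 4*h - 12) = (h - 5)^2*(h + 2)*(h^3 + 4*h^2 + h - 6) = (h - 5)^2*(h + 2)*(h + 3)*(h^2 + h - 2) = (h - 5)^2*(h - 1)*(h + 2)*(h + 3)*(h + 2)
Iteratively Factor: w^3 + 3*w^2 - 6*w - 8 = (w + 4)*(w^2 - w - 2) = (w - 2)*(w + 4)*(w + 1)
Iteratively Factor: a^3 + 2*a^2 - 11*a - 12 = (a + 4)*(a^2 - 2*a - 3) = (a + 1)*(a + 4)*(a - 3)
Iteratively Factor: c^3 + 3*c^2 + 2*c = (c + 2)*(c^2 + c) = c*(c + 2)*(c + 1)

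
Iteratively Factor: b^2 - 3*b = (b)*(b - 3)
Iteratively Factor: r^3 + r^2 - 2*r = (r + 2)*(r^2 - r) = r*(r + 2)*(r - 1)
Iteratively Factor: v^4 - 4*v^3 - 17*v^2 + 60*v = (v - 3)*(v^3 - v^2 - 20*v) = v*(v - 3)*(v^2 - v - 20) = v*(v - 5)*(v - 3)*(v + 4)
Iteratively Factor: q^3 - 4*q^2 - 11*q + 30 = (q - 2)*(q^2 - 2*q - 15) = (q - 2)*(q + 3)*(q - 5)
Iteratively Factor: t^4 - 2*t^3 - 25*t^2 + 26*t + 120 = (t - 3)*(t^3 + t^2 - 22*t - 40) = (t - 5)*(t - 3)*(t^2 + 6*t + 8) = (t - 5)*(t - 3)*(t + 2)*(t + 4)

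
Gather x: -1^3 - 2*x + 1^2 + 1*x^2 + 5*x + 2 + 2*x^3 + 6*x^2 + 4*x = 2*x^3 + 7*x^2 + 7*x + 2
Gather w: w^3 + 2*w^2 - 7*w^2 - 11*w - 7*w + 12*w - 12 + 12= w^3 - 5*w^2 - 6*w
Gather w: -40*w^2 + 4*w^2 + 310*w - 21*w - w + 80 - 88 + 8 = -36*w^2 + 288*w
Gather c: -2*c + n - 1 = -2*c + n - 1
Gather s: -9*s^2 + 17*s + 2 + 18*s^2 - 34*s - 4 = 9*s^2 - 17*s - 2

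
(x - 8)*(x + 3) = x^2 - 5*x - 24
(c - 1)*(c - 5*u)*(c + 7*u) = c^3 + 2*c^2*u - c^2 - 35*c*u^2 - 2*c*u + 35*u^2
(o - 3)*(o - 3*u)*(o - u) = o^3 - 4*o^2*u - 3*o^2 + 3*o*u^2 + 12*o*u - 9*u^2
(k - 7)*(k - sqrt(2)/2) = k^2 - 7*k - sqrt(2)*k/2 + 7*sqrt(2)/2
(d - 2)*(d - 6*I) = d^2 - 2*d - 6*I*d + 12*I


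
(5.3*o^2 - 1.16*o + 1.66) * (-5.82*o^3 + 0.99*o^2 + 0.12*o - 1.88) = -30.846*o^5 + 11.9982*o^4 - 10.1736*o^3 - 8.4598*o^2 + 2.38*o - 3.1208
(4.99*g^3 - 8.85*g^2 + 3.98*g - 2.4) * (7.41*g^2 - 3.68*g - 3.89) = 36.9759*g^5 - 83.9417*g^4 + 42.6487*g^3 + 1.9961*g^2 - 6.6502*g + 9.336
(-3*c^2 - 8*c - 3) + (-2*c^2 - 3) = -5*c^2 - 8*c - 6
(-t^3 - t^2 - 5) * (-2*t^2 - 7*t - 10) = 2*t^5 + 9*t^4 + 17*t^3 + 20*t^2 + 35*t + 50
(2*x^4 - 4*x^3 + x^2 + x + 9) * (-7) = -14*x^4 + 28*x^3 - 7*x^2 - 7*x - 63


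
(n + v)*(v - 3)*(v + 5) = n*v^2 + 2*n*v - 15*n + v^3 + 2*v^2 - 15*v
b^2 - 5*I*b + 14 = (b - 7*I)*(b + 2*I)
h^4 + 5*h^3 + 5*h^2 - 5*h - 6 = (h - 1)*(h + 1)*(h + 2)*(h + 3)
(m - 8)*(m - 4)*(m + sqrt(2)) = m^3 - 12*m^2 + sqrt(2)*m^2 - 12*sqrt(2)*m + 32*m + 32*sqrt(2)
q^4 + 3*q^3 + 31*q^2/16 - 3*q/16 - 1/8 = (q - 1/4)*(q + 1/4)*(q + 1)*(q + 2)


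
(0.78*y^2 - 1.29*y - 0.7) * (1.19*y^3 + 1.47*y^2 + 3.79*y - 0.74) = 0.9282*y^5 - 0.3885*y^4 + 0.2269*y^3 - 6.4953*y^2 - 1.6984*y + 0.518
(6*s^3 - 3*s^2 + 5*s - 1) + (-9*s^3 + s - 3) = -3*s^3 - 3*s^2 + 6*s - 4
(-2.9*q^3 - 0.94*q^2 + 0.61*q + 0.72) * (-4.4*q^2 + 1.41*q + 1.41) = 12.76*q^5 + 0.0470000000000006*q^4 - 8.0984*q^3 - 3.6333*q^2 + 1.8753*q + 1.0152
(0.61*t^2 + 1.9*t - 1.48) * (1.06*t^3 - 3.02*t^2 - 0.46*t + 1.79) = 0.6466*t^5 + 0.1718*t^4 - 7.5874*t^3 + 4.6875*t^2 + 4.0818*t - 2.6492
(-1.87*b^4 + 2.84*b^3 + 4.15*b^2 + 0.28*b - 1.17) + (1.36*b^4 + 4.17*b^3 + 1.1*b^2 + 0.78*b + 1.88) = -0.51*b^4 + 7.01*b^3 + 5.25*b^2 + 1.06*b + 0.71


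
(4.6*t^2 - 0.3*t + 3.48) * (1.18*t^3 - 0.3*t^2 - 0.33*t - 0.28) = 5.428*t^5 - 1.734*t^4 + 2.6784*t^3 - 2.233*t^2 - 1.0644*t - 0.9744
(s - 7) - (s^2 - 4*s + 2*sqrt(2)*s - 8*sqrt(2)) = -s^2 - 2*sqrt(2)*s + 5*s - 7 + 8*sqrt(2)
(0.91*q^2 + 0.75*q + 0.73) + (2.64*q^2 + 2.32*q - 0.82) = 3.55*q^2 + 3.07*q - 0.09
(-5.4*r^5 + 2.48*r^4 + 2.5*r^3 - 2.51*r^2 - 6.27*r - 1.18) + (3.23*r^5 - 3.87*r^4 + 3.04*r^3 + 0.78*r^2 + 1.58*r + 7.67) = -2.17*r^5 - 1.39*r^4 + 5.54*r^3 - 1.73*r^2 - 4.69*r + 6.49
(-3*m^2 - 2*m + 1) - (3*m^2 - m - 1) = -6*m^2 - m + 2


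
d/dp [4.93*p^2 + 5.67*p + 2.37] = 9.86*p + 5.67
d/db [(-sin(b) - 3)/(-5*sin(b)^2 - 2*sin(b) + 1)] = (-30*sin(b) + 5*cos(b)^2 - 12)*cos(b)/(5*sin(b)^2 + 2*sin(b) - 1)^2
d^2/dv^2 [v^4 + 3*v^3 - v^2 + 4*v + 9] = 12*v^2 + 18*v - 2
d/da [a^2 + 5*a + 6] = 2*a + 5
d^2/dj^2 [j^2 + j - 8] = 2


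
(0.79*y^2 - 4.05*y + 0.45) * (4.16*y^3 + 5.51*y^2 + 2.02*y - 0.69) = 3.2864*y^5 - 12.4951*y^4 - 18.8477*y^3 - 6.2466*y^2 + 3.7035*y - 0.3105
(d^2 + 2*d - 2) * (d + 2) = d^3 + 4*d^2 + 2*d - 4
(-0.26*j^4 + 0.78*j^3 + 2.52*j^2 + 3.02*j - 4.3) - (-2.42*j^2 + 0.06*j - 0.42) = -0.26*j^4 + 0.78*j^3 + 4.94*j^2 + 2.96*j - 3.88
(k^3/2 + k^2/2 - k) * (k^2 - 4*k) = k^5/2 - 3*k^4/2 - 3*k^3 + 4*k^2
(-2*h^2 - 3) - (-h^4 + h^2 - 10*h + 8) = h^4 - 3*h^2 + 10*h - 11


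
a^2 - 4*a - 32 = (a - 8)*(a + 4)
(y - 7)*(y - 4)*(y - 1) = y^3 - 12*y^2 + 39*y - 28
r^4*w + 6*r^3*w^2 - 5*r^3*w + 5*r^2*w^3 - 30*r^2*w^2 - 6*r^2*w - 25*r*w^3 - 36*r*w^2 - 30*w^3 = (r - 6)*(r + w)*(r + 5*w)*(r*w + w)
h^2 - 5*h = h*(h - 5)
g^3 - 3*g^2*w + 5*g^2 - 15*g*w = g*(g + 5)*(g - 3*w)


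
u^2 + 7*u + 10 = (u + 2)*(u + 5)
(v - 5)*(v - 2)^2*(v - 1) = v^4 - 10*v^3 + 33*v^2 - 44*v + 20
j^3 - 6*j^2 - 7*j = j*(j - 7)*(j + 1)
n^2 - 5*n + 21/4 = (n - 7/2)*(n - 3/2)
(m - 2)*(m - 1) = m^2 - 3*m + 2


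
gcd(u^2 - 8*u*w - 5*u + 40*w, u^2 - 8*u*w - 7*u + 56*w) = u - 8*w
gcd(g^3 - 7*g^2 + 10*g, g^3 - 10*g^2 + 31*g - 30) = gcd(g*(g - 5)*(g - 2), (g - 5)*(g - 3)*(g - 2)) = g^2 - 7*g + 10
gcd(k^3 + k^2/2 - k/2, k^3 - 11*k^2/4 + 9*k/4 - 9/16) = k - 1/2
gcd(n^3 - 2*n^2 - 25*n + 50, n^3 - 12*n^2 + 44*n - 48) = n - 2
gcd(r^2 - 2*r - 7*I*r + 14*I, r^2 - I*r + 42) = r - 7*I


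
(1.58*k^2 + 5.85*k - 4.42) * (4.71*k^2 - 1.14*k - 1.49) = 7.4418*k^4 + 25.7523*k^3 - 29.8414*k^2 - 3.6777*k + 6.5858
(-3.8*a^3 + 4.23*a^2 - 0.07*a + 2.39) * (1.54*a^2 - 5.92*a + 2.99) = -5.852*a^5 + 29.0102*a^4 - 36.5114*a^3 + 16.7427*a^2 - 14.3581*a + 7.1461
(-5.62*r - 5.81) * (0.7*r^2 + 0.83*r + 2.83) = -3.934*r^3 - 8.7316*r^2 - 20.7269*r - 16.4423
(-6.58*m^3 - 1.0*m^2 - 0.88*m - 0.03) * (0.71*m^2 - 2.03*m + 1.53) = -4.6718*m^5 + 12.6474*m^4 - 8.6622*m^3 + 0.2351*m^2 - 1.2855*m - 0.0459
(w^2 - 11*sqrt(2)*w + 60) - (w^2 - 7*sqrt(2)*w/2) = -15*sqrt(2)*w/2 + 60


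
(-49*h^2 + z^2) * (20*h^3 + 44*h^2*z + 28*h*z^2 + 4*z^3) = -980*h^5 - 2156*h^4*z - 1352*h^3*z^2 - 152*h^2*z^3 + 28*h*z^4 + 4*z^5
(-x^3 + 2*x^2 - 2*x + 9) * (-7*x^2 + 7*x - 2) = 7*x^5 - 21*x^4 + 30*x^3 - 81*x^2 + 67*x - 18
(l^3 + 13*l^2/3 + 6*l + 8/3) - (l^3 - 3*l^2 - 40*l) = 22*l^2/3 + 46*l + 8/3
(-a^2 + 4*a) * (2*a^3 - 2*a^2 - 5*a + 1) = -2*a^5 + 10*a^4 - 3*a^3 - 21*a^2 + 4*a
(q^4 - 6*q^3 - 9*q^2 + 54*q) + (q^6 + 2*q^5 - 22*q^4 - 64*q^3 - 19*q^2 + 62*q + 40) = q^6 + 2*q^5 - 21*q^4 - 70*q^3 - 28*q^2 + 116*q + 40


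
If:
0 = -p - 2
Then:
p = -2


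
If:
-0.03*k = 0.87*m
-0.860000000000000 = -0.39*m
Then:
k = -63.95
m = 2.21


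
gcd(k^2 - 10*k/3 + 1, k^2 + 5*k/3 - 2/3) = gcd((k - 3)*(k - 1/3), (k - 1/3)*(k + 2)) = k - 1/3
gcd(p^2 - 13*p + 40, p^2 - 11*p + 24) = p - 8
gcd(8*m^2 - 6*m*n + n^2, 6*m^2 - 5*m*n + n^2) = 2*m - n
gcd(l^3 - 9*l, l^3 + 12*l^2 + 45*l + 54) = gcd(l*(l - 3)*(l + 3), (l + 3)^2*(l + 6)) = l + 3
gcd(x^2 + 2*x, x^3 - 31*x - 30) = 1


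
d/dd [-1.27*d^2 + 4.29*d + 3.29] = 4.29 - 2.54*d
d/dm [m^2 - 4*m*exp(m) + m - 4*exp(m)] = -4*m*exp(m) + 2*m - 8*exp(m) + 1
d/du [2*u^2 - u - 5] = 4*u - 1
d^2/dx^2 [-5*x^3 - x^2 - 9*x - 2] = -30*x - 2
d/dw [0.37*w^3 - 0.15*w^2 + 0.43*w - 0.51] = 1.11*w^2 - 0.3*w + 0.43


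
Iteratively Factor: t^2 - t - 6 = (t + 2)*(t - 3)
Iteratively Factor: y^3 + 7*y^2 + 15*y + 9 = (y + 1)*(y^2 + 6*y + 9) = (y + 1)*(y + 3)*(y + 3)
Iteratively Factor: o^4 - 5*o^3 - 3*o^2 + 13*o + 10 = (o - 2)*(o^3 - 3*o^2 - 9*o - 5) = (o - 2)*(o + 1)*(o^2 - 4*o - 5) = (o - 5)*(o - 2)*(o + 1)*(o + 1)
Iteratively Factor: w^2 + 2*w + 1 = (w + 1)*(w + 1)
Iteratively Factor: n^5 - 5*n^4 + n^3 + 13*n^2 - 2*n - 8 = (n - 2)*(n^4 - 3*n^3 - 5*n^2 + 3*n + 4) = (n - 2)*(n - 1)*(n^3 - 2*n^2 - 7*n - 4) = (n - 4)*(n - 2)*(n - 1)*(n^2 + 2*n + 1) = (n - 4)*(n - 2)*(n - 1)*(n + 1)*(n + 1)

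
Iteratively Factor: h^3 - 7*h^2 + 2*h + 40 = (h - 4)*(h^2 - 3*h - 10) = (h - 4)*(h + 2)*(h - 5)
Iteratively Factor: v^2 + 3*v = (v + 3)*(v)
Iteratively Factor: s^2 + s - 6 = (s - 2)*(s + 3)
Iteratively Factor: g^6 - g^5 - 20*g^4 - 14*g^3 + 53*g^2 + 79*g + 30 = (g + 1)*(g^5 - 2*g^4 - 18*g^3 + 4*g^2 + 49*g + 30) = (g + 1)^2*(g^4 - 3*g^3 - 15*g^2 + 19*g + 30) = (g + 1)^2*(g + 3)*(g^3 - 6*g^2 + 3*g + 10) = (g + 1)^3*(g + 3)*(g^2 - 7*g + 10) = (g - 2)*(g + 1)^3*(g + 3)*(g - 5)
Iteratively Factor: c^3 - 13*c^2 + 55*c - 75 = (c - 5)*(c^2 - 8*c + 15) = (c - 5)*(c - 3)*(c - 5)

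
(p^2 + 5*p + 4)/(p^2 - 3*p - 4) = (p + 4)/(p - 4)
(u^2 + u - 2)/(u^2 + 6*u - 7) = (u + 2)/(u + 7)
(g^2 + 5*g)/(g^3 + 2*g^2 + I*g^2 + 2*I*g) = (g + 5)/(g^2 + g*(2 + I) + 2*I)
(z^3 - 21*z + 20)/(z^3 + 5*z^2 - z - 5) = (z - 4)/(z + 1)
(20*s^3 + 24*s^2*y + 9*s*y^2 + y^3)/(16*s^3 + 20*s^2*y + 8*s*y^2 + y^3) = (5*s + y)/(4*s + y)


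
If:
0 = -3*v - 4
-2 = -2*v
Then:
No Solution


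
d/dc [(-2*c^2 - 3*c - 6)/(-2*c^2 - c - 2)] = 4*c*(-c - 4)/(4*c^4 + 4*c^3 + 9*c^2 + 4*c + 4)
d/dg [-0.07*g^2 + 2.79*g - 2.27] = 2.79 - 0.14*g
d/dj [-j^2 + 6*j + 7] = 6 - 2*j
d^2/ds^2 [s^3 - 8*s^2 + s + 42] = 6*s - 16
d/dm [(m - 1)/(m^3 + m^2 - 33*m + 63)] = 2*(-m^2 - 2*m - 5)/(m^5 + 5*m^4 - 50*m^3 - 90*m^2 + 945*m - 1323)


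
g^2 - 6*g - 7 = (g - 7)*(g + 1)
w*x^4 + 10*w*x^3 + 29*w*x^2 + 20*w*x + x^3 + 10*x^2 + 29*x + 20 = (x + 1)*(x + 4)*(x + 5)*(w*x + 1)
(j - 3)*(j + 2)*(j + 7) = j^3 + 6*j^2 - 13*j - 42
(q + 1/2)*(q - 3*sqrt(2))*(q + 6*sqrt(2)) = q^3 + q^2/2 + 3*sqrt(2)*q^2 - 36*q + 3*sqrt(2)*q/2 - 18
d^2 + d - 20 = (d - 4)*(d + 5)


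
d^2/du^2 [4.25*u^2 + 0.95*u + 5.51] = 8.50000000000000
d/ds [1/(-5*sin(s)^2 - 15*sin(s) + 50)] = (2*sin(s) + 3)*cos(s)/(5*(sin(s)^2 + 3*sin(s) - 10)^2)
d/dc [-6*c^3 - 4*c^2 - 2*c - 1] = -18*c^2 - 8*c - 2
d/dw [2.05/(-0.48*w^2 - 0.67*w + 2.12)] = (1.968*w + 1.3735)/(0.48*w^2 + 0.67*w - 2.12)^2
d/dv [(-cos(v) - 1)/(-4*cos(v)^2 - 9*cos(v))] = (4*sin(v) + 9*sin(v)/cos(v)^2 + 8*tan(v))/(4*cos(v) + 9)^2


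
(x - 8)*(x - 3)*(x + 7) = x^3 - 4*x^2 - 53*x + 168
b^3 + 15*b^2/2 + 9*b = b*(b + 3/2)*(b + 6)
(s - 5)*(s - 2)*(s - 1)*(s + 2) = s^4 - 6*s^3 + s^2 + 24*s - 20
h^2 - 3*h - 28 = (h - 7)*(h + 4)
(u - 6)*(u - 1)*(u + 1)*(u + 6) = u^4 - 37*u^2 + 36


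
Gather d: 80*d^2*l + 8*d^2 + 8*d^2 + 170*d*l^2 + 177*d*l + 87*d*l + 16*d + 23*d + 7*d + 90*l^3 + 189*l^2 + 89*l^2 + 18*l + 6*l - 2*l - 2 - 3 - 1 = d^2*(80*l + 16) + d*(170*l^2 + 264*l + 46) + 90*l^3 + 278*l^2 + 22*l - 6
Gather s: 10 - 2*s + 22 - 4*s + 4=36 - 6*s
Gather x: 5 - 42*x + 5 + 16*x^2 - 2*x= 16*x^2 - 44*x + 10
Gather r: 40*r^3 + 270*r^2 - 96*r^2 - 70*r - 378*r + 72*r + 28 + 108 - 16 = 40*r^3 + 174*r^2 - 376*r + 120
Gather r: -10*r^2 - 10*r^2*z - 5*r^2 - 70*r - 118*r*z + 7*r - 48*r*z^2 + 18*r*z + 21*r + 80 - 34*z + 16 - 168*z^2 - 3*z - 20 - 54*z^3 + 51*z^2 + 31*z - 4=r^2*(-10*z - 15) + r*(-48*z^2 - 100*z - 42) - 54*z^3 - 117*z^2 - 6*z + 72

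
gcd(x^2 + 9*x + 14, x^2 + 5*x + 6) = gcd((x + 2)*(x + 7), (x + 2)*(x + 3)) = x + 2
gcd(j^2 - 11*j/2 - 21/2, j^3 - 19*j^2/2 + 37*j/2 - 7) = j - 7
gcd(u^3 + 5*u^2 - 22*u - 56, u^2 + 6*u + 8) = u + 2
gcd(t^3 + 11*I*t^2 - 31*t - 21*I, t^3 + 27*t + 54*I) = t + 3*I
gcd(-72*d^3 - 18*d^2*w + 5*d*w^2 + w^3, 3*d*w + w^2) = 3*d + w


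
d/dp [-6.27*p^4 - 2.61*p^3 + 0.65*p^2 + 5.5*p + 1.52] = -25.08*p^3 - 7.83*p^2 + 1.3*p + 5.5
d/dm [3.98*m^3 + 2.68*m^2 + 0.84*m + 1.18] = 11.94*m^2 + 5.36*m + 0.84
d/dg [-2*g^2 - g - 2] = -4*g - 1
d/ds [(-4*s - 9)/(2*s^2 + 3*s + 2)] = (8*s^2 + 36*s + 19)/(4*s^4 + 12*s^3 + 17*s^2 + 12*s + 4)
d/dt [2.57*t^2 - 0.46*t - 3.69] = 5.14*t - 0.46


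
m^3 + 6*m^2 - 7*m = m*(m - 1)*(m + 7)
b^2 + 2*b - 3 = (b - 1)*(b + 3)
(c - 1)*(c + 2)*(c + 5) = c^3 + 6*c^2 + 3*c - 10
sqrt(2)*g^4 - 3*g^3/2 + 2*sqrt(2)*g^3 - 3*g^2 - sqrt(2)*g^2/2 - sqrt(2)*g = g*(g + 2)*(g - sqrt(2))*(sqrt(2)*g + 1/2)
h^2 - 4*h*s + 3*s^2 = (h - 3*s)*(h - s)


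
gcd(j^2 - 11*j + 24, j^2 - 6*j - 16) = j - 8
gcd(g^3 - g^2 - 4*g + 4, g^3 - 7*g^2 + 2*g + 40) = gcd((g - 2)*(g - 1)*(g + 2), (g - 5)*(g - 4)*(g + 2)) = g + 2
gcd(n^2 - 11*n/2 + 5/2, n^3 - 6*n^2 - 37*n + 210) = n - 5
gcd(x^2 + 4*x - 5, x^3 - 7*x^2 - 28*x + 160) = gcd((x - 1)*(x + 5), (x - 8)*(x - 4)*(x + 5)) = x + 5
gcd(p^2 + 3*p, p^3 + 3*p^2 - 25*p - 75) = p + 3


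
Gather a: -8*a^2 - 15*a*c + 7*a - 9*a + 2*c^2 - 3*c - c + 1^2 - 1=-8*a^2 + a*(-15*c - 2) + 2*c^2 - 4*c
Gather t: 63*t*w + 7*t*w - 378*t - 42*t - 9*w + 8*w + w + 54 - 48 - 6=t*(70*w - 420)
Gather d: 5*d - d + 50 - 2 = 4*d + 48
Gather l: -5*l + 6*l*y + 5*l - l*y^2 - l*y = l*(-y^2 + 5*y)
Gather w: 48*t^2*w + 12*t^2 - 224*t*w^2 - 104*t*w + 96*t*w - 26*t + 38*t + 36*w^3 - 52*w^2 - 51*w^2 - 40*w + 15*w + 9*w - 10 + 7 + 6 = 12*t^2 + 12*t + 36*w^3 + w^2*(-224*t - 103) + w*(48*t^2 - 8*t - 16) + 3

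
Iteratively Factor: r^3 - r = (r + 1)*(r^2 - r) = r*(r + 1)*(r - 1)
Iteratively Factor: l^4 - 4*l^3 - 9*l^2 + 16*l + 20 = (l - 2)*(l^3 - 2*l^2 - 13*l - 10) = (l - 2)*(l + 1)*(l^2 - 3*l - 10) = (l - 5)*(l - 2)*(l + 1)*(l + 2)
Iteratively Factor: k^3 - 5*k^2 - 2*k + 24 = (k + 2)*(k^2 - 7*k + 12) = (k - 4)*(k + 2)*(k - 3)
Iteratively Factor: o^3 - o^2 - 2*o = (o)*(o^2 - o - 2) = o*(o - 2)*(o + 1)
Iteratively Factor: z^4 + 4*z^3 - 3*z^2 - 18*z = (z)*(z^3 + 4*z^2 - 3*z - 18) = z*(z + 3)*(z^2 + z - 6) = z*(z + 3)^2*(z - 2)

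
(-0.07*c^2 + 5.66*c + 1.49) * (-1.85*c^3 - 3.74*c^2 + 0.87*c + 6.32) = 0.1295*c^5 - 10.2092*c^4 - 23.9858*c^3 - 1.0908*c^2 + 37.0675*c + 9.4168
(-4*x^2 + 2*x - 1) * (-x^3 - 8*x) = 4*x^5 - 2*x^4 + 33*x^3 - 16*x^2 + 8*x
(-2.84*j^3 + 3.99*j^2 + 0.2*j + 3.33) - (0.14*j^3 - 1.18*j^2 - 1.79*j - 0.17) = -2.98*j^3 + 5.17*j^2 + 1.99*j + 3.5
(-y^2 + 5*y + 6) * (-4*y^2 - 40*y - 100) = 4*y^4 + 20*y^3 - 124*y^2 - 740*y - 600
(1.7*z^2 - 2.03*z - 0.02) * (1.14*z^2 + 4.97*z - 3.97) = 1.938*z^4 + 6.1348*z^3 - 16.8609*z^2 + 7.9597*z + 0.0794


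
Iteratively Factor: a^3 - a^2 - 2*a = (a)*(a^2 - a - 2) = a*(a - 2)*(a + 1)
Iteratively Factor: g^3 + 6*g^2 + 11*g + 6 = (g + 1)*(g^2 + 5*g + 6) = (g + 1)*(g + 2)*(g + 3)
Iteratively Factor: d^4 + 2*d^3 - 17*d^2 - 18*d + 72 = (d - 3)*(d^3 + 5*d^2 - 2*d - 24) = (d - 3)*(d + 4)*(d^2 + d - 6) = (d - 3)*(d + 3)*(d + 4)*(d - 2)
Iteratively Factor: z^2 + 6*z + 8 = (z + 4)*(z + 2)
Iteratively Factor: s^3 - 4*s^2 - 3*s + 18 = (s - 3)*(s^2 - s - 6) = (s - 3)^2*(s + 2)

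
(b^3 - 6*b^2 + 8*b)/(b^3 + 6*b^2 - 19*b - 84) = b*(b - 2)/(b^2 + 10*b + 21)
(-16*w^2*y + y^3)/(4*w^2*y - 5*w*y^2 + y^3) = (4*w + y)/(-w + y)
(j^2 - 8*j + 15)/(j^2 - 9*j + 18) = (j - 5)/(j - 6)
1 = 1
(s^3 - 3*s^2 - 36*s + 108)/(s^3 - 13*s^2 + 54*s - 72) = (s + 6)/(s - 4)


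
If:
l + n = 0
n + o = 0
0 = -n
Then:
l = 0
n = 0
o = 0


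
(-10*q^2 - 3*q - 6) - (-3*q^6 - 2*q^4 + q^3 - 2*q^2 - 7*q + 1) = 3*q^6 + 2*q^4 - q^3 - 8*q^2 + 4*q - 7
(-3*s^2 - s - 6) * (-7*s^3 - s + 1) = 21*s^5 + 7*s^4 + 45*s^3 - 2*s^2 + 5*s - 6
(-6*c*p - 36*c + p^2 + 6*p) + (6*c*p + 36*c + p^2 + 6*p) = 2*p^2 + 12*p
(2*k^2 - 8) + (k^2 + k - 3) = 3*k^2 + k - 11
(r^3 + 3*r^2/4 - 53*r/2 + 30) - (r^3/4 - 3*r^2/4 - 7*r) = 3*r^3/4 + 3*r^2/2 - 39*r/2 + 30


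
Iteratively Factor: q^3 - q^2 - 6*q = (q)*(q^2 - q - 6) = q*(q + 2)*(q - 3)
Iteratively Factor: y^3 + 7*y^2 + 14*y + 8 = (y + 2)*(y^2 + 5*y + 4) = (y + 2)*(y + 4)*(y + 1)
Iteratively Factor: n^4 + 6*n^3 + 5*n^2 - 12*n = (n)*(n^3 + 6*n^2 + 5*n - 12) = n*(n - 1)*(n^2 + 7*n + 12) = n*(n - 1)*(n + 4)*(n + 3)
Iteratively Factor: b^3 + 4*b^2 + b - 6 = (b - 1)*(b^2 + 5*b + 6) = (b - 1)*(b + 3)*(b + 2)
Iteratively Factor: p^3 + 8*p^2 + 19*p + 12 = (p + 1)*(p^2 + 7*p + 12) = (p + 1)*(p + 3)*(p + 4)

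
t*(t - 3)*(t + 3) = t^3 - 9*t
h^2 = h^2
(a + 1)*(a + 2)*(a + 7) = a^3 + 10*a^2 + 23*a + 14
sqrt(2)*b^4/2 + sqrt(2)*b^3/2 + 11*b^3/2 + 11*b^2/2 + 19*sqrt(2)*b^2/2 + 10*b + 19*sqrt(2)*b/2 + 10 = (b + 1)*(b + 2*sqrt(2))*(b + 5*sqrt(2)/2)*(sqrt(2)*b/2 + 1)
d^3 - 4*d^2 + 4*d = d*(d - 2)^2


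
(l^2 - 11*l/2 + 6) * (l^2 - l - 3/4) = l^4 - 13*l^3/2 + 43*l^2/4 - 15*l/8 - 9/2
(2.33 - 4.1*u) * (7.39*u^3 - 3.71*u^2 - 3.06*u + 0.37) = -30.299*u^4 + 32.4297*u^3 + 3.9017*u^2 - 8.6468*u + 0.8621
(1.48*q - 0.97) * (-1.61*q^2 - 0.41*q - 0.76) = -2.3828*q^3 + 0.9549*q^2 - 0.7271*q + 0.7372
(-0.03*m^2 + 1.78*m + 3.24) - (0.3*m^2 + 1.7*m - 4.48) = -0.33*m^2 + 0.0800000000000001*m + 7.72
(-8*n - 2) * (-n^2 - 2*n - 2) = 8*n^3 + 18*n^2 + 20*n + 4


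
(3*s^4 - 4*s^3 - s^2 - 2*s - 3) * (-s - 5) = -3*s^5 - 11*s^4 + 21*s^3 + 7*s^2 + 13*s + 15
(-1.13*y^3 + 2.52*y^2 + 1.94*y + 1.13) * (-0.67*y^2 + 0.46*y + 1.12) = 0.7571*y^5 - 2.2082*y^4 - 1.4062*y^3 + 2.9577*y^2 + 2.6926*y + 1.2656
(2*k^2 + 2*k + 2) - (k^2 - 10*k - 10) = k^2 + 12*k + 12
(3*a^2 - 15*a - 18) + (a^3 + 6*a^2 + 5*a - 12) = a^3 + 9*a^2 - 10*a - 30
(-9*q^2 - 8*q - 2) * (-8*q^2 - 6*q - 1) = 72*q^4 + 118*q^3 + 73*q^2 + 20*q + 2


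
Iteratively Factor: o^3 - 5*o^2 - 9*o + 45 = (o + 3)*(o^2 - 8*o + 15) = (o - 3)*(o + 3)*(o - 5)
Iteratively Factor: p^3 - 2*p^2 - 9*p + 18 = (p - 3)*(p^2 + p - 6) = (p - 3)*(p + 3)*(p - 2)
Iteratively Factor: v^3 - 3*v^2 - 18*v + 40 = (v + 4)*(v^2 - 7*v + 10) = (v - 2)*(v + 4)*(v - 5)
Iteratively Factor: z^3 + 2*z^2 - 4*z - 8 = (z + 2)*(z^2 - 4) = (z + 2)^2*(z - 2)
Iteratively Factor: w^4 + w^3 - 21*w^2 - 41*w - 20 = (w + 4)*(w^3 - 3*w^2 - 9*w - 5) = (w + 1)*(w + 4)*(w^2 - 4*w - 5) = (w - 5)*(w + 1)*(w + 4)*(w + 1)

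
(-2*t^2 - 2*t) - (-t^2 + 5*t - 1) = -t^2 - 7*t + 1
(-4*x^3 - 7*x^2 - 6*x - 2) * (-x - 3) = 4*x^4 + 19*x^3 + 27*x^2 + 20*x + 6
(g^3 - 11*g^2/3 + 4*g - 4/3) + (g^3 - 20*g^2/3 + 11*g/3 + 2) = 2*g^3 - 31*g^2/3 + 23*g/3 + 2/3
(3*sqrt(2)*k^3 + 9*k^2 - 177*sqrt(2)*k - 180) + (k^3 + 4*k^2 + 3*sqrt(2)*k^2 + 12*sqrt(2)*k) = k^3 + 3*sqrt(2)*k^3 + 3*sqrt(2)*k^2 + 13*k^2 - 165*sqrt(2)*k - 180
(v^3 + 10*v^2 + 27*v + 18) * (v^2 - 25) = v^5 + 10*v^4 + 2*v^3 - 232*v^2 - 675*v - 450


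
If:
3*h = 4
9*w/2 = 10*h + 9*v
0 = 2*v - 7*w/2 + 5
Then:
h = 4/3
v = -29/27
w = 22/27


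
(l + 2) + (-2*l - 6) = -l - 4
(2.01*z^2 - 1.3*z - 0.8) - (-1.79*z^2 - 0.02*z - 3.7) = 3.8*z^2 - 1.28*z + 2.9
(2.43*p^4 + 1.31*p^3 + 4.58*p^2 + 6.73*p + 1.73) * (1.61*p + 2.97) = 3.9123*p^5 + 9.3262*p^4 + 11.2645*p^3 + 24.4379*p^2 + 22.7734*p + 5.1381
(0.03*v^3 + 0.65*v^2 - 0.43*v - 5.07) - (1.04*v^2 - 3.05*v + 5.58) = 0.03*v^3 - 0.39*v^2 + 2.62*v - 10.65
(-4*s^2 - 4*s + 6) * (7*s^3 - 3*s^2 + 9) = -28*s^5 - 16*s^4 + 54*s^3 - 54*s^2 - 36*s + 54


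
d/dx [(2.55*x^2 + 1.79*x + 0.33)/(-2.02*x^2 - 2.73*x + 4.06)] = (-3.3457*x^2 + 22.0392*x + 8.1683)/(4.0804*x^4 + 11.0292*x^3 - 8.9495*x^2 - 22.1676*x + 16.4836)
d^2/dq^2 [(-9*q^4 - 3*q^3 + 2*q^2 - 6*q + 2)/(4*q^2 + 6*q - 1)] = 2*(-144*q^6 - 648*q^5 - 864*q^4 + 168*q^3 + 120*q^2 + 63*q + 46)/(64*q^6 + 288*q^5 + 384*q^4 + 72*q^3 - 96*q^2 + 18*q - 1)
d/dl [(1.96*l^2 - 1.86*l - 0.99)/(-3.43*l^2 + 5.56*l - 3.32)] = (4.5178*l^2 - 19.8058*l + 11.6796)/(11.7649*l^4 - 38.1416*l^3 + 53.6888*l^2 - 36.9184*l + 11.0224)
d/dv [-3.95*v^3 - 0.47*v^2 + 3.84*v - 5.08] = -11.85*v^2 - 0.94*v + 3.84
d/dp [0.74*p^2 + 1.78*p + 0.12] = 1.48*p + 1.78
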